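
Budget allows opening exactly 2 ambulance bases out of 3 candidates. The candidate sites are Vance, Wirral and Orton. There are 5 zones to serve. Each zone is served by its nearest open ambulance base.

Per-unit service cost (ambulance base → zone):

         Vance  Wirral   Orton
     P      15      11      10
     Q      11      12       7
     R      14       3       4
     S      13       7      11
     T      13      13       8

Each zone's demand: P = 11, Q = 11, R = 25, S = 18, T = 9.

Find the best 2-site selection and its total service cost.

With exactly 2 open, each zone uses its cheapest among the chosen.
{Wirral, Orton}: P→Orton 10·11=110, Q→Orton 7·11=77, R→Wirral 3·25=75, S→Wirral 7·18=126, T→Orton 8·9=72. Service cost 460.
{Vance, Orton}: service cost 557
{Vance, Wirral}: service cost 560
Among all 3 size-2 choices, {Wirral, Orton} is lowest.

Choose Wirral and Orton; total service cost 460.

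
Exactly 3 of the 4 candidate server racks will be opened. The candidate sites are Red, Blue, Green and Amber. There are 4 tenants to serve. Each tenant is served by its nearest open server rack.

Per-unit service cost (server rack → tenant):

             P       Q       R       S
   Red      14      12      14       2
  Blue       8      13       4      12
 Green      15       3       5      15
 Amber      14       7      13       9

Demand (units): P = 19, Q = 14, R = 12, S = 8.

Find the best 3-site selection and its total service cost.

With exactly 3 open, each tenant uses its cheapest among the chosen.
{Red, Blue, Green}: P→Blue 8·19=152, Q→Green 3·14=42, R→Blue 4·12=48, S→Red 2·8=16. Service cost 258.
{Red, Blue, Amber}: service cost 314
{Blue, Green, Amber}: service cost 314
Among all 4 size-3 choices, {Red, Blue, Green} is lowest.

Choose Red, Blue and Green; total service cost 258.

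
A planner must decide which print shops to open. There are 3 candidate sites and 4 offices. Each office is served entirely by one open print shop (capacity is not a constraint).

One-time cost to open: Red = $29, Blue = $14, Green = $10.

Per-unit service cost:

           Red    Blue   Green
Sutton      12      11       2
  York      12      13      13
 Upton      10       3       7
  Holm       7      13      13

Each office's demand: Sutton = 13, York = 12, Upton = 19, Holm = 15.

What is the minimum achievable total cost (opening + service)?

Minimum total cost: 385

For any fixed open set, each office goes to its cheapest open site; total = fixed + service.
{Red, Blue, Green}: Sutton→Green 2·13=26, York→Red 12·12=144, Upton→Blue 3·19=57, Holm→Red 7·15=105. Service 332; fixed 53; total 385.
{Red, Green}: service 408 + fixed 39 = 447
{Blue, Green}: Sutton→Green 2·13=26, York→Blue 13·12=156, Upton→Blue 3·19=57, Holm→Blue 13·15=195. Service 434; fixed 24; total 458.
{Green}: service 510 + fixed 10 = 520
No other subset beats 385.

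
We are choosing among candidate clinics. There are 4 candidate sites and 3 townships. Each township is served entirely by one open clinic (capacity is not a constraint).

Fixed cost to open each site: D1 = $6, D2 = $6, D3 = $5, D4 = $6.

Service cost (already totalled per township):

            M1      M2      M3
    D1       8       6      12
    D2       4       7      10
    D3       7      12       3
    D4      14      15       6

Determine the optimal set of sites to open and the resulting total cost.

Open D2 and D3; minimum total cost 25.

For any fixed open set, each township goes to its cheapest open site; total = fixed + service.
{D2, D3}: M1→D2 4, M2→D2 7, M3→D3 3. Service 14; fixed 11; total 25.
{D1, D3}: service 16 + fixed 11 = 27
{D2}: service 21 + fixed 6 = 27
{D1, D2, D3, D4}: service 13 + fixed 23 = 36
No other subset beats 25.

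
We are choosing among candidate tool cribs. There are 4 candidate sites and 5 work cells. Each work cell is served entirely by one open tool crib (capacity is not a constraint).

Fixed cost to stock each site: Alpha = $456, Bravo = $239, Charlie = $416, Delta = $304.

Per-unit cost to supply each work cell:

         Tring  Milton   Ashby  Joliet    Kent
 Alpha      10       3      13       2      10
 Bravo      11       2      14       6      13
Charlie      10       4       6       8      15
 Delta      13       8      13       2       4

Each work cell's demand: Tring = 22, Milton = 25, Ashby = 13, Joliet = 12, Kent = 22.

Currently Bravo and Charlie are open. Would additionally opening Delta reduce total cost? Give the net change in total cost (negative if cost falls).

Current service cost with {Bravo, Charlie}: 706.
Adding Delta: each work cell re-picks its cheapest; new service cost 460, saving 246.
Extra fixed cost: 304. Net change = 304 − 246 = 58.
(Totals: 1361 → 1419.)

No — net change +58 (cost rises by 58).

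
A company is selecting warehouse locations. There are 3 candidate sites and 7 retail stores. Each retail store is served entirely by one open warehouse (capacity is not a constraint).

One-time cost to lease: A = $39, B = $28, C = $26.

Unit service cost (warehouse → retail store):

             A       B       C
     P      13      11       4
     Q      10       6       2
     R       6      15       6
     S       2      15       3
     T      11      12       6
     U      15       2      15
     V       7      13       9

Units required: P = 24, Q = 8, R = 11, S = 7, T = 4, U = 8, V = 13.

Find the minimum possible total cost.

For any fixed open set, each retail store goes to its cheapest open site; total = fixed + service.
{B, C}: P→C 4·24=96, Q→C 2·8=16, R→C 6·11=66, S→C 3·7=21, T→C 6·4=24, U→B 2·8=16, V→C 9·13=117. Service 356; fixed 54; total 410.
{A, B, C}: service 323 + fixed 93 = 416
{C}: P→C 4·24=96, Q→C 2·8=16, R→C 6·11=66, S→C 3·7=21, T→C 6·4=24, U→C 15·8=120, V→C 9·13=117. Service 460; fixed 26; total 486.
No other subset beats 410.

Minimum total cost: 410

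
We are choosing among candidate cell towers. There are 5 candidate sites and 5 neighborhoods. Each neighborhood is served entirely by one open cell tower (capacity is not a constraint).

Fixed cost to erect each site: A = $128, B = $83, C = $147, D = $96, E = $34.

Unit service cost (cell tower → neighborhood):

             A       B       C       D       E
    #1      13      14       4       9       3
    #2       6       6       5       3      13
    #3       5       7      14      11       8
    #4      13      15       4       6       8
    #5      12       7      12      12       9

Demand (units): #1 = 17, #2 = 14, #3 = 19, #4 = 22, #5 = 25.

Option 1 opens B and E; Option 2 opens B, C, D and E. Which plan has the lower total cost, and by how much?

Option 1: {B, E}: #1→E 3·17=51, #2→B 6·14=84, #3→B 7·19=133, #4→E 8·22=176, #5→B 7·25=175. Service 619; fixed 117; total 736.
Option 2: {B, C, D, E}: #1→E 3·17=51, #2→D 3·14=42, #3→B 7·19=133, #4→C 4·22=88, #5→B 7·25=175. Service 489; fixed 360; total 849.
Difference: |736 − 849| = 113.

Option 1 is cheaper by 113.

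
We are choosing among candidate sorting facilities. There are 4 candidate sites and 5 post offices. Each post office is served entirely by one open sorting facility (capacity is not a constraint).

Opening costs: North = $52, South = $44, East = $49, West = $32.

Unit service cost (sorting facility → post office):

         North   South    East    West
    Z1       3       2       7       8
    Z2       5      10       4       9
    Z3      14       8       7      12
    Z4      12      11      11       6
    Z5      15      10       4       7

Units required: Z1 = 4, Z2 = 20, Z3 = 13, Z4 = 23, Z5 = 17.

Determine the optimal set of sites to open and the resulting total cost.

Open East and West; minimum total cost 486.

For any fixed open set, each post office goes to its cheapest open site; total = fixed + service.
{East, West}: Z1→East 7·4=28, Z2→East 4·20=80, Z3→East 7·13=91, Z4→West 6·23=138, Z5→East 4·17=68. Service 405; fixed 81; total 486.
{South, East, West}: service 385 + fixed 125 = 510
{North, East, West}: Z1→North 3·4=12, Z2→East 4·20=80, Z3→East 7·13=91, Z4→West 6·23=138, Z5→East 4·17=68. Service 389; fixed 133; total 522.
{North, South, East, West}: service 385 + fixed 177 = 562
No other subset beats 486.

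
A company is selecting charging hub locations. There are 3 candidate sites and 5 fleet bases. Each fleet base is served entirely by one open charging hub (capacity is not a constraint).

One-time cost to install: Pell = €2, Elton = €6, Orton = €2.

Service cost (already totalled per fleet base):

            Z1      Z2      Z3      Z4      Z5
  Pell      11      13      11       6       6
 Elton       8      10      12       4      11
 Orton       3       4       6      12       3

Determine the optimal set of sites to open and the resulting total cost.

For any fixed open set, each fleet base goes to its cheapest open site; total = fixed + service.
{Pell, Orton}: Z1→Orton 3, Z2→Orton 4, Z3→Orton 6, Z4→Pell 6, Z5→Orton 3. Service 22; fixed 4; total 26.
{Elton, Orton}: Z1→Orton 3, Z2→Orton 4, Z3→Orton 6, Z4→Elton 4, Z5→Orton 3. Service 20; fixed 8; total 28.
{Pell, Elton, Orton}: service 20 + fixed 10 = 30
{Pell}: Z1→Pell 11, Z2→Pell 13, Z3→Pell 11, Z4→Pell 6, Z5→Pell 6. Service 47; fixed 2; total 49.
No other subset beats 26.

Open Pell and Orton; minimum total cost 26.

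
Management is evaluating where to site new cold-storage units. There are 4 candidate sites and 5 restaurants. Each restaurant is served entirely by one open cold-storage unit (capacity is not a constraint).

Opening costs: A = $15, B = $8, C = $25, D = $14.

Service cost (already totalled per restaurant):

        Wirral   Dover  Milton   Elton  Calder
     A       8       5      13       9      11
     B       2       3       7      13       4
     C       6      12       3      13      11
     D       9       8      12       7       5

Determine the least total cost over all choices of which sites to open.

Minimum total cost: 37

For any fixed open set, each restaurant goes to its cheapest open site; total = fixed + service.
{B}: Wirral→B 2, Dover→B 3, Milton→B 7, Elton→B 13, Calder→B 4. Service 29; fixed 8; total 37.
{B, D}: service 23 + fixed 22 = 45
{A, B}: Wirral→B 2, Dover→B 3, Milton→B 7, Elton→A 9, Calder→B 4. Service 25; fixed 23; total 48.
{A, B, C, D}: Wirral→B 2, Dover→B 3, Milton→C 3, Elton→D 7, Calder→B 4. Service 19; fixed 62; total 81.
No other subset beats 37.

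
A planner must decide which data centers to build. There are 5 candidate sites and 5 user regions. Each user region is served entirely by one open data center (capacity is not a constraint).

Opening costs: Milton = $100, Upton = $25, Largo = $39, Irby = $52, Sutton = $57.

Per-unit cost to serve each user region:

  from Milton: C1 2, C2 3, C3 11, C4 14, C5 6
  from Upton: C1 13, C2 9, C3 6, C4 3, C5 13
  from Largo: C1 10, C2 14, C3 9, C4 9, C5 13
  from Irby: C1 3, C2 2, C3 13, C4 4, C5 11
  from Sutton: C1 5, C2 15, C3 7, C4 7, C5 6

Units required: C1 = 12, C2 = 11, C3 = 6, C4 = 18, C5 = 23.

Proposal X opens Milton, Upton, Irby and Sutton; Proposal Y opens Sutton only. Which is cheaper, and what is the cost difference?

Proposal X: {Milton, Upton, Irby, Sutton}: C1→Milton 2·12=24, C2→Irby 2·11=22, C3→Upton 6·6=36, C4→Upton 3·18=54, C5→Milton 6·23=138. Service 274; fixed 234; total 508.
Proposal Y: {Sutton}: C1→Sutton 5·12=60, C2→Sutton 15·11=165, C3→Sutton 7·6=42, C4→Sutton 7·18=126, C5→Sutton 6·23=138. Service 531; fixed 57; total 588.
Difference: |508 − 588| = 80.

Proposal X is cheaper by 80.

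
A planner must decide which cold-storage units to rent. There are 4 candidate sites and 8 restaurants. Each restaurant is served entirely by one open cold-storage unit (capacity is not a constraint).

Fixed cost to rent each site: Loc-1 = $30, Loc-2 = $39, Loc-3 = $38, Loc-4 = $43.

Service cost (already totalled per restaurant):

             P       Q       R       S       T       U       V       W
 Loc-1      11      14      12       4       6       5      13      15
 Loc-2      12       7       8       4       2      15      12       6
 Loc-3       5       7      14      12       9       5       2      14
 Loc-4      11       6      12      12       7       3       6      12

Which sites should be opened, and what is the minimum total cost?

Open Loc-2 only; minimum total cost 105.

For any fixed open set, each restaurant goes to its cheapest open site; total = fixed + service.
{Loc-2}: P→Loc-2 12, Q→Loc-2 7, R→Loc-2 8, S→Loc-2 4, T→Loc-2 2, U→Loc-2 15, V→Loc-2 12, W→Loc-2 6. Service 66; fixed 39; total 105.
{Loc-3}: P→Loc-3 5, Q→Loc-3 7, R→Loc-3 14, S→Loc-3 12, T→Loc-3 9, U→Loc-3 5, V→Loc-3 2, W→Loc-3 14. Service 68; fixed 38; total 106.
{Loc-1}: service 80 + fixed 30 = 110
{Loc-1, Loc-2, Loc-3, Loc-4}: service 36 + fixed 150 = 186
No other subset beats 105.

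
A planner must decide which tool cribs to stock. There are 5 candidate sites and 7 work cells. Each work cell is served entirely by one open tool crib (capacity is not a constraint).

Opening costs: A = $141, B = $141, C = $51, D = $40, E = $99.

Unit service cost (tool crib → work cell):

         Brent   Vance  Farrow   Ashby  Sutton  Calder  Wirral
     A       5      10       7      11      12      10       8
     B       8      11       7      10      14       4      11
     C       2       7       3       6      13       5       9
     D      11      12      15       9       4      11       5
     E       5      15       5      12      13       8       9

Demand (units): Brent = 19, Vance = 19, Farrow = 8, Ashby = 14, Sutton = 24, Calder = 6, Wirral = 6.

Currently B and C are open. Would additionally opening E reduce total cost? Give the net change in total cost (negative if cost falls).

Current service cost with {B, C}: 669.
Adding E: each work cell re-picks its cheapest; new service cost 669, saving 0.
Extra fixed cost: 99. Net change = 99 − 0 = 99.
(Totals: 861 → 960.)

No — net change +99 (cost rises by 99).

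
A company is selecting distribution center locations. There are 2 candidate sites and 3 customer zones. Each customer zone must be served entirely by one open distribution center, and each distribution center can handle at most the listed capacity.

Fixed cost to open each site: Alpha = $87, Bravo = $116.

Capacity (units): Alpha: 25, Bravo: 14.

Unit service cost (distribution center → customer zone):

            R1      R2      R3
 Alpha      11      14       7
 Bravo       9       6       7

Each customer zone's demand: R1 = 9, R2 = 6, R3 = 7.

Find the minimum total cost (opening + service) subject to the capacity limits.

Minimum total cost: 319

Open {Alpha}: R1→Alpha 11·9=99, R2→Alpha 14·6=84, R3→Alpha 7·7=49.
Loads: Alpha carries 22/25. Service 232; fixed 87; total 319.
Next best feasible plan costs 387.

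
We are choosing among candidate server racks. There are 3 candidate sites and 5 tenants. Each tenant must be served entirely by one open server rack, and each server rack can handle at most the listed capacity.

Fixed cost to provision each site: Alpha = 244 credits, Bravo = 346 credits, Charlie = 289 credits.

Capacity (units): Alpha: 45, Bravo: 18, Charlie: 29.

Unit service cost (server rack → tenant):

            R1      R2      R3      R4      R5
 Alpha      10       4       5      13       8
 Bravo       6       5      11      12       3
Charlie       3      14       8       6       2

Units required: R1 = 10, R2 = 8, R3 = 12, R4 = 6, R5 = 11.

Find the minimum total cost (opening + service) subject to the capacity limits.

Minimum total cost: 713

Open {Alpha, Charlie}: R1→Charlie 3·10=30, R2→Alpha 4·8=32, R3→Alpha 5·12=60, R4→Charlie 6·6=36, R5→Charlie 2·11=22.
Loads: Alpha carries 20/45, Charlie carries 27/29. Service 180; fixed 533; total 713.
Next best feasible plan costs 755.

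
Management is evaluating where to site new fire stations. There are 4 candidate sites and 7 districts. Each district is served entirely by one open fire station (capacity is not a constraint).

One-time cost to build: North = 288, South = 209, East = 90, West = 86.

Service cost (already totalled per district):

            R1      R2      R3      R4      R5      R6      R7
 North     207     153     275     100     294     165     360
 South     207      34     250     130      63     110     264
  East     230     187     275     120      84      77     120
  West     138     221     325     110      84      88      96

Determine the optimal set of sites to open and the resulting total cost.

For any fixed open set, each district goes to its cheapest open site; total = fixed + service.
{South, West}: R1→West 138, R2→South 34, R3→South 250, R4→West 110, R5→South 63, R6→West 88, R7→West 96. Service 779; fixed 295; total 1074.
{East, West}: R1→West 138, R2→East 187, R3→East 275, R4→West 110, R5→East 84, R6→East 77, R7→West 96. Service 967; fixed 176; total 1143.
{West}: R1→West 138, R2→West 221, R3→West 325, R4→West 110, R5→West 84, R6→West 88, R7→West 96. Service 1062; fixed 86; total 1148.
{North, South, East, West}: service 758 + fixed 673 = 1431
No other subset beats 1074.

Open South and West; minimum total cost 1074.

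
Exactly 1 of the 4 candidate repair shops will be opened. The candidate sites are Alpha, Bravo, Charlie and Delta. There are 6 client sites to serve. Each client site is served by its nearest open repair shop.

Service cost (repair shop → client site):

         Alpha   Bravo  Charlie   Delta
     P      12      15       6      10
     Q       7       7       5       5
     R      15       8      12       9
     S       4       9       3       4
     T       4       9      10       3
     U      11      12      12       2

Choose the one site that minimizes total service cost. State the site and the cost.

Choose Delta only; total service cost 33.

With exactly 1 open, each client site uses its cheapest among the chosen.
{Delta}: P→Delta 10, Q→Delta 5, R→Delta 9, S→Delta 4, T→Delta 3, U→Delta 2. Service cost 33.
{Charlie}: service cost 48
{Alpha}: service cost 53
Among all 4 size-1 choices, {Delta} is lowest.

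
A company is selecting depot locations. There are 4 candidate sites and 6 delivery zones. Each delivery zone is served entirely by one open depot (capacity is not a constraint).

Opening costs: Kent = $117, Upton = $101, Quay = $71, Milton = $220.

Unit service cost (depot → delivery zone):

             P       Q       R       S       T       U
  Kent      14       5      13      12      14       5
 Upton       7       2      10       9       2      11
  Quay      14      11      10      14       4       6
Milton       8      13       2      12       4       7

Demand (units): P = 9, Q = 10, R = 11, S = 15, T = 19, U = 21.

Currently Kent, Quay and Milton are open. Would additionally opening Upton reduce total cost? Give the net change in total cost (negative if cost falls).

Current service cost with {Kent, Quay, Milton}: 505.
Adding Upton: each delivery zone re-picks its cheapest; new service cost 383, saving 122.
Extra fixed cost: 101. Net change = 101 − 122 = -21.
(Totals: 913 → 892.)

Yes — net change −21 (cost falls by 21).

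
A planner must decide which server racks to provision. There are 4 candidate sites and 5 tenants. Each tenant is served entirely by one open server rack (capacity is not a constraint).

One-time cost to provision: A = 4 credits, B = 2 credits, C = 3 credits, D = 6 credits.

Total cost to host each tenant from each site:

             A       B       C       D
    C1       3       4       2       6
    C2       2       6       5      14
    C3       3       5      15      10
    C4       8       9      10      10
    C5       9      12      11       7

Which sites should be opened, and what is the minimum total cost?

Open A only; minimum total cost 29.

For any fixed open set, each tenant goes to its cheapest open site; total = fixed + service.
{A}: C1→A 3, C2→A 2, C3→A 3, C4→A 8, C5→A 9. Service 25; fixed 4; total 29.
{A, B}: C1→A 3, C2→A 2, C3→A 3, C4→A 8, C5→A 9. Service 25; fixed 6; total 31.
{A, C}: service 24 + fixed 7 = 31
{A, B, C, D}: C1→C 2, C2→A 2, C3→A 3, C4→A 8, C5→D 7. Service 22; fixed 15; total 37.
(All 15 nonempty subsets were checked; A only is lowest.)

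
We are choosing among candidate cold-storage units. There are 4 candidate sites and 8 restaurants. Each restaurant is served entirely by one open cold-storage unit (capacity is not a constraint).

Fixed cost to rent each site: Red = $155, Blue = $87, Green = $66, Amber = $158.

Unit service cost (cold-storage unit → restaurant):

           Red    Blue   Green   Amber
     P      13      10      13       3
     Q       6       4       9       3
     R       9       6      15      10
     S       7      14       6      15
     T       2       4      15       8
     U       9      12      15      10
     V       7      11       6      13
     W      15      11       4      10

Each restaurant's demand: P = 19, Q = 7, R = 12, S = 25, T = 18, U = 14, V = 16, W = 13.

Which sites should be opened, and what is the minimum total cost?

Open Blue, Green and Amber; minimum total cost 971.

For any fixed open set, each restaurant goes to its cheapest open site; total = fixed + service.
{Blue, Green, Amber}: P→Amber 3·19=57, Q→Amber 3·7=21, R→Blue 6·12=72, S→Green 6·25=150, T→Blue 4·18=72, U→Amber 10·14=140, V→Green 6·16=96, W→Green 4·13=52. Service 660; fixed 311; total 971.
{Blue, Green}: service 828 + fixed 153 = 981
{Green, Amber}: service 780 + fixed 224 = 1004
{Red, Blue, Green, Amber}: service 610 + fixed 466 = 1076
No other subset beats 971.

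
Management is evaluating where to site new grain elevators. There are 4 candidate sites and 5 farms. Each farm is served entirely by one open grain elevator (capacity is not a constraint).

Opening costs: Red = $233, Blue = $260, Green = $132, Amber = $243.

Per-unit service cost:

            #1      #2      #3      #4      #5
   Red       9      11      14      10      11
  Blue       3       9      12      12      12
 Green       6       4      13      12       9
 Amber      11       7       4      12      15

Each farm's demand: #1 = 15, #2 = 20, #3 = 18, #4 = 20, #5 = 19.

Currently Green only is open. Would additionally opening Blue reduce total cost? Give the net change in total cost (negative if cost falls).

Current service cost with {Green}: 815.
Adding Blue: each farm re-picks its cheapest; new service cost 752, saving 63.
Extra fixed cost: 260. Net change = 260 − 63 = 197.
(Totals: 947 → 1144.)

No — net change +197 (cost rises by 197).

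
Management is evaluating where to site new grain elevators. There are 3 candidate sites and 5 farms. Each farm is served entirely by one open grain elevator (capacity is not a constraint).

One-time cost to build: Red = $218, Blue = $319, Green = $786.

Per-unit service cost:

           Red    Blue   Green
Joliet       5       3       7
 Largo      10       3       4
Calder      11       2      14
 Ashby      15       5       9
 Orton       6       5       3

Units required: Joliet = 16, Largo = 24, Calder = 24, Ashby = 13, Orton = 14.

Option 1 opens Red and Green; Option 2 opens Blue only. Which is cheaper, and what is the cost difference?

Option 2 is cheaper by 981.

Option 1: {Red, Green}: Joliet→Red 5·16=80, Largo→Green 4·24=96, Calder→Red 11·24=264, Ashby→Green 9·13=117, Orton→Green 3·14=42. Service 599; fixed 1004; total 1603.
Option 2: {Blue}: Joliet→Blue 3·16=48, Largo→Blue 3·24=72, Calder→Blue 2·24=48, Ashby→Blue 5·13=65, Orton→Blue 5·14=70. Service 303; fixed 319; total 622.
Difference: |1603 − 622| = 981.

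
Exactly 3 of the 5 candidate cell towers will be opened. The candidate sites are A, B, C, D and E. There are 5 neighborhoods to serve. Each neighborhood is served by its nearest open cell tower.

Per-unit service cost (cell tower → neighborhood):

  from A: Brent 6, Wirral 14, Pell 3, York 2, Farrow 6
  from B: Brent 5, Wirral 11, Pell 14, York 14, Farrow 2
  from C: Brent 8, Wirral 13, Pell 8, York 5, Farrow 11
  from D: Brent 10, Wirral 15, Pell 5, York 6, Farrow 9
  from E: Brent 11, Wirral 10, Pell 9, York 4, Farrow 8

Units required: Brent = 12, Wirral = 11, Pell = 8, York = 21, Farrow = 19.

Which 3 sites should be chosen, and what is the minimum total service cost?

With exactly 3 open, each neighborhood uses its cheapest among the chosen.
{A, B, E}: Brent→B 5·12=60, Wirral→E 10·11=110, Pell→A 3·8=24, York→A 2·21=42, Farrow→B 2·19=38. Service cost 274.
{A, B, C}: service cost 285
{A, B, D}: service cost 285
Among all 10 size-3 choices, {A, B, E} is lowest.

Choose A, B and E; total service cost 274.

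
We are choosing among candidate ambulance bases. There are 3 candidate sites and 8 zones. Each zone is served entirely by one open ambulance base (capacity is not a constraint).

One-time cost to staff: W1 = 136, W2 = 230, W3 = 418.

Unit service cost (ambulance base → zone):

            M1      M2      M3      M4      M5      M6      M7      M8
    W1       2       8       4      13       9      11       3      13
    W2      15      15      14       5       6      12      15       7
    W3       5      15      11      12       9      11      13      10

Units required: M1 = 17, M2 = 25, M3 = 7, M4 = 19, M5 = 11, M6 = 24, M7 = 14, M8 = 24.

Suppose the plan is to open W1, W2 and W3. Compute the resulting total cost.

Each zone is assigned to its cheapest site among the open ones.
{W1, W2, W3}: M1→W1 2·17=34, M2→W1 8·25=200, M3→W1 4·7=28, M4→W2 5·19=95, M5→W2 6·11=66, M6→W1 11·24=264, M7→W1 3·14=42, M8→W2 7·24=168. Service 897; fixed 784; total 1681.

Total cost: 1681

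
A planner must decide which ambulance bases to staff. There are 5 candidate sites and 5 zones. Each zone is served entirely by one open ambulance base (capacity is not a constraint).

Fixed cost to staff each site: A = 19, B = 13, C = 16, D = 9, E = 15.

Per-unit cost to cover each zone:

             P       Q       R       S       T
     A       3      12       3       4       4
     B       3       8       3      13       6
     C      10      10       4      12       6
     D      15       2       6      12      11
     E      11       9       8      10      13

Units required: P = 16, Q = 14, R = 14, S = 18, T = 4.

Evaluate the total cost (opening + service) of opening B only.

Total cost: 473

Each zone is assigned to its cheapest site among the open ones.
{B}: P→B 3·16=48, Q→B 8·14=112, R→B 3·14=42, S→B 13·18=234, T→B 6·4=24. Service 460; fixed 13; total 473.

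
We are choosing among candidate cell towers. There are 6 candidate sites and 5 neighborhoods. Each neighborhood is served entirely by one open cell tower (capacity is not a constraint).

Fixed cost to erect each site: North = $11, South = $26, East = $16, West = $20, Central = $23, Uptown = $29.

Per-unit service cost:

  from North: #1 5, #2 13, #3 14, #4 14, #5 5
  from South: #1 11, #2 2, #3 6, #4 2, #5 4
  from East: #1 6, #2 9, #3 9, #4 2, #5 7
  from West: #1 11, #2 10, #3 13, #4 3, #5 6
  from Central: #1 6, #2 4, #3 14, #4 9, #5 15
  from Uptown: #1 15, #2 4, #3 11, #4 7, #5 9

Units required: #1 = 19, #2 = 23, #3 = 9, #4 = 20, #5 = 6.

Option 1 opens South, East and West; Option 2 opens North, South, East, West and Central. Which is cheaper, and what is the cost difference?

Option 1 is cheaper by 15.

Option 1: {South, East, West}: #1→East 6·19=114, #2→South 2·23=46, #3→South 6·9=54, #4→South 2·20=40, #5→South 4·6=24. Service 278; fixed 62; total 340.
Option 2: {North, South, East, West, Central}: #1→North 5·19=95, #2→South 2·23=46, #3→South 6·9=54, #4→South 2·20=40, #5→South 4·6=24. Service 259; fixed 96; total 355.
Difference: |340 − 355| = 15.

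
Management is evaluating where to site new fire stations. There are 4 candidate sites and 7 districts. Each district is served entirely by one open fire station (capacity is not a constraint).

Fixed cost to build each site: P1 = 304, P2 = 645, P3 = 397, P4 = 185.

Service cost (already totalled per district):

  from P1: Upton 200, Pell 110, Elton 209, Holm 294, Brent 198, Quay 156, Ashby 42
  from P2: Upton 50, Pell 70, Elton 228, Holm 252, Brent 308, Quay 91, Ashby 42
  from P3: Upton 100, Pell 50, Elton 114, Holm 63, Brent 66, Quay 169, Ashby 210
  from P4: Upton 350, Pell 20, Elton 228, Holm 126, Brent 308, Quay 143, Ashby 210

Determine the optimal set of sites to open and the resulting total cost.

For any fixed open set, each district goes to its cheapest open site; total = fixed + service.
{P3}: Upton→P3 100, Pell→P3 50, Elton→P3 114, Holm→P3 63, Brent→P3 66, Quay→P3 169, Ashby→P3 210. Service 772; fixed 397; total 1169.
{P1, P3}: service 591 + fixed 701 = 1292
{P3, P4}: service 716 + fixed 582 = 1298
{P1, P2, P3, P4}: Upton→P2 50, Pell→P4 20, Elton→P3 114, Holm→P3 63, Brent→P3 66, Quay→P2 91, Ashby→P1 42. Service 446; fixed 1531; total 1977.
No other subset beats 1169.

Open P3 only; minimum total cost 1169.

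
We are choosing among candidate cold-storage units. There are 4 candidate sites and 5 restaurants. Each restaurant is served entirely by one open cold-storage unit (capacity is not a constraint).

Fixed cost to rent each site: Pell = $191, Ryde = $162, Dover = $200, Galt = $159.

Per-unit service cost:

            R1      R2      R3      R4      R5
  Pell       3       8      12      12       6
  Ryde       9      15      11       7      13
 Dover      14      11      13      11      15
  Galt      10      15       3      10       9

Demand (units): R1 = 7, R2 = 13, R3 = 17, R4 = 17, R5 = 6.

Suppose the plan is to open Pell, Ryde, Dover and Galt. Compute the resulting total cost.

Each restaurant is assigned to its cheapest site among the open ones.
{Pell, Ryde, Dover, Galt}: R1→Pell 3·7=21, R2→Pell 8·13=104, R3→Galt 3·17=51, R4→Ryde 7·17=119, R5→Pell 6·6=36. Service 331; fixed 712; total 1043.

Total cost: 1043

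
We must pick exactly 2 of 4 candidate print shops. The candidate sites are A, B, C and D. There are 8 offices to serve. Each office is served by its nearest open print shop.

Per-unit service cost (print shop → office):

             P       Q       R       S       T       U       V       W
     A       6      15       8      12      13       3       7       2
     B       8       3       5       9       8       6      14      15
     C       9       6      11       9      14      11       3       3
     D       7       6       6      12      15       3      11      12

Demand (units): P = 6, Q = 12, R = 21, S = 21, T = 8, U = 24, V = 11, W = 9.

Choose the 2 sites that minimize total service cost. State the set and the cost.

With exactly 2 open, each office uses its cheapest among the chosen.
{A, B}: P→A 6·6=36, Q→B 3·12=36, R→B 5·21=105, S→B 9·21=189, T→B 8·8=64, U→A 3·24=72, V→A 7·11=77, W→A 2·9=18. Service cost 597.
{B, C}: service cost 646
{C, D}: service cost 673
Among all 6 size-2 choices, {A, B} is lowest.

Choose A and B; total service cost 597.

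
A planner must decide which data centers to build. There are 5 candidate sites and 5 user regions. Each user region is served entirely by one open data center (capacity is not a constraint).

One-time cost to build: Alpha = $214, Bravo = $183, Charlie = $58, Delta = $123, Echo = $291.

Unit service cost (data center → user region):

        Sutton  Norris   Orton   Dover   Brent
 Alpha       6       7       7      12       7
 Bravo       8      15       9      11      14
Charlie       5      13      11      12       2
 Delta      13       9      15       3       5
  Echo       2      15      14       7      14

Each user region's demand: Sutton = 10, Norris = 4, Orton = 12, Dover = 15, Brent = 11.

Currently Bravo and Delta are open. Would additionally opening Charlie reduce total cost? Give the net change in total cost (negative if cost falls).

Yes — net change −5 (cost falls by 5).

Current service cost with {Bravo, Delta}: 324.
Adding Charlie: each user region re-picks its cheapest; new service cost 261, saving 63.
Extra fixed cost: 58. Net change = 58 − 63 = -5.
(Totals: 630 → 625.)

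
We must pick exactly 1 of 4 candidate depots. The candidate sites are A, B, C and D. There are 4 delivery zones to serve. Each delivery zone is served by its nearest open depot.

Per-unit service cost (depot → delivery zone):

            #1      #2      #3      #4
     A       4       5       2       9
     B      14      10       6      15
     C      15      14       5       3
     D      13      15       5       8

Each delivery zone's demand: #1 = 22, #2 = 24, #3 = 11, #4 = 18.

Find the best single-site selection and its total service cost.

With exactly 1 open, each delivery zone uses its cheapest among the chosen.
{A}: #1→A 4·22=88, #2→A 5·24=120, #3→A 2·11=22, #4→A 9·18=162. Service cost 392.
{C}: service cost 775
{D}: service cost 845
Among all 4 size-1 choices, {A} is lowest.

Choose A only; total service cost 392.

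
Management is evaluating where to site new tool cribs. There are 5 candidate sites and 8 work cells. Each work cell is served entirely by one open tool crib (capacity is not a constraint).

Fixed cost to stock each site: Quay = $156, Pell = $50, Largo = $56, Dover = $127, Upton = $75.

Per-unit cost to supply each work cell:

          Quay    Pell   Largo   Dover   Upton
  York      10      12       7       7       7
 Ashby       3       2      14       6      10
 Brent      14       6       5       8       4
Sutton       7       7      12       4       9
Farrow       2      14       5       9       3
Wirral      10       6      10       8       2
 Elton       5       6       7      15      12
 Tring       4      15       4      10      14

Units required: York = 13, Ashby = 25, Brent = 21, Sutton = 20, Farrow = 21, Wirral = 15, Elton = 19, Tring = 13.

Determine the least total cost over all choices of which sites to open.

For any fixed open set, each work cell goes to its cheapest open site; total = fixed + service.
{Pell, Largo, Upton}: York→Largo 7·13=91, Ashby→Pell 2·25=50, Brent→Upton 4·21=84, Sutton→Pell 7·20=140, Farrow→Upton 3·21=63, Wirral→Upton 2·15=30, Elton→Pell 6·19=114, Tring→Largo 4·13=52. Service 624; fixed 181; total 805.
{Quay, Upton}: service 609 + fixed 231 = 840
{Pell, Largo}: service 747 + fixed 106 = 853
{Quay, Pell, Largo, Dover, Upton}: service 524 + fixed 464 = 988
No other subset beats 805.

Minimum total cost: 805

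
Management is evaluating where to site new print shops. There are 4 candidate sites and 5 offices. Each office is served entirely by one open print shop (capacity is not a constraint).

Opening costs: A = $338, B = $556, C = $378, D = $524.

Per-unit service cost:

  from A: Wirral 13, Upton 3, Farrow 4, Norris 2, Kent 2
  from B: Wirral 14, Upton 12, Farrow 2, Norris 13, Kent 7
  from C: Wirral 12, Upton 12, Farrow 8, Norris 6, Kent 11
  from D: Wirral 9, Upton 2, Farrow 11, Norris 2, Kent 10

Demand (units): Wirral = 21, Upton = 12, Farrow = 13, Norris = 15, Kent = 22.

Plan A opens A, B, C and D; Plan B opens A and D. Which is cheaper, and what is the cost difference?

Plan B is cheaper by 908.

Plan A: {A, B, C, D}: Wirral→D 9·21=189, Upton→D 2·12=24, Farrow→B 2·13=26, Norris→A 2·15=30, Kent→A 2·22=44. Service 313; fixed 1796; total 2109.
Plan B: {A, D}: Wirral→D 9·21=189, Upton→D 2·12=24, Farrow→A 4·13=52, Norris→A 2·15=30, Kent→A 2·22=44. Service 339; fixed 862; total 1201.
Difference: |2109 − 1201| = 908.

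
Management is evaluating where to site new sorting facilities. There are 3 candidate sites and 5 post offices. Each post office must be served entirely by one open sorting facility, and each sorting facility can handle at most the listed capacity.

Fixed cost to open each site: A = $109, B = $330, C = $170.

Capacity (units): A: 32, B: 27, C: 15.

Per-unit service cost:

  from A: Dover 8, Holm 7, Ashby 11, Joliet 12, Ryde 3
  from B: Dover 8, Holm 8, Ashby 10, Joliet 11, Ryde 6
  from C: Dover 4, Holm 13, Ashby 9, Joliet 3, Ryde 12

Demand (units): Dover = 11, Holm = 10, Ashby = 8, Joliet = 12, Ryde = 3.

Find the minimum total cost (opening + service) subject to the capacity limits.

Minimum total cost: 570

Open {A, C}: Dover→A 8·11=88, Holm→A 7·10=70, Ashby→A 11·8=88, Joliet→C 3·12=36, Ryde→A 3·3=9.
Loads: A carries 32/32, C carries 12/15. Service 291; fixed 279; total 570.
Next best feasible plan costs 597.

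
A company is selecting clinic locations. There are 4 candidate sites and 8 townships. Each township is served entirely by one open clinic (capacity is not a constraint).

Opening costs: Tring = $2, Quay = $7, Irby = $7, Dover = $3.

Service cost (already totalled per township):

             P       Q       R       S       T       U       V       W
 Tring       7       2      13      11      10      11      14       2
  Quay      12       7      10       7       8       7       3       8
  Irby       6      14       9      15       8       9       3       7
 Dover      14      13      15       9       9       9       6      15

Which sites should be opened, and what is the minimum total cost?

For any fixed open set, each township goes to its cheapest open site; total = fixed + service.
{Tring, Quay}: P→Tring 7, Q→Tring 2, R→Quay 10, S→Quay 7, T→Quay 8, U→Quay 7, V→Quay 3, W→Tring 2. Service 46; fixed 9; total 55.
{Tring, Quay, Dover}: service 46 + fixed 12 = 58
{Tring, Irby}: service 50 + fixed 9 = 59
{Tring, Quay, Irby, Dover}: service 44 + fixed 19 = 63
No other subset beats 55.

Open Tring and Quay; minimum total cost 55.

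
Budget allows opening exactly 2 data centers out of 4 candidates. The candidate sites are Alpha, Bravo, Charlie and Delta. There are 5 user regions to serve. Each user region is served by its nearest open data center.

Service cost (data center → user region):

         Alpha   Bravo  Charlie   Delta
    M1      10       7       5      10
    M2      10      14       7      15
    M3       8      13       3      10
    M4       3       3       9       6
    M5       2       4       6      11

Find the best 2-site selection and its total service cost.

With exactly 2 open, each user region uses its cheapest among the chosen.
{Alpha, Charlie}: M1→Charlie 5, M2→Charlie 7, M3→Charlie 3, M4→Alpha 3, M5→Alpha 2. Service cost 20.
{Bravo, Charlie}: service cost 22
{Charlie, Delta}: service cost 27
Among all 6 size-2 choices, {Alpha, Charlie} is lowest.

Choose Alpha and Charlie; total service cost 20.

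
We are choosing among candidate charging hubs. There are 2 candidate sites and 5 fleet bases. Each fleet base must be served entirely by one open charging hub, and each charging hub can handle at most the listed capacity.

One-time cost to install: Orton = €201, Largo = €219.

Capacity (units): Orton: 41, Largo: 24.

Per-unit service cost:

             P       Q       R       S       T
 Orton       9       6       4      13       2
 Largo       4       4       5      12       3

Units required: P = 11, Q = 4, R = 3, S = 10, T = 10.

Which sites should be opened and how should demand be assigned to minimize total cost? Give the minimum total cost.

Open {Orton}: P→Orton 9·11=99, Q→Orton 6·4=24, R→Orton 4·3=12, S→Orton 13·10=130, T→Orton 2·10=20.
Loads: Orton carries 38/41. Service 285; fixed 201; total 486.
Next best feasible plan costs 640.

Minimum total cost: 486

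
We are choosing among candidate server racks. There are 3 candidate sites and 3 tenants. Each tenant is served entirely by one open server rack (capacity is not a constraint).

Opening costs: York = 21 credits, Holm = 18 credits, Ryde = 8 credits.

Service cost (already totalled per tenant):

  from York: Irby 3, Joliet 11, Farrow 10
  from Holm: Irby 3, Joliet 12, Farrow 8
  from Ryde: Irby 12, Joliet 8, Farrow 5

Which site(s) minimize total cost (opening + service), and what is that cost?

Open Ryde only; minimum total cost 33.

For any fixed open set, each tenant goes to its cheapest open site; total = fixed + service.
{Ryde}: Irby→Ryde 12, Joliet→Ryde 8, Farrow→Ryde 5. Service 25; fixed 8; total 33.
{Holm}: service 23 + fixed 18 = 41
{Holm, Ryde}: service 16 + fixed 26 = 42
{York, Holm, Ryde}: service 16 + fixed 47 = 63
No other subset beats 33.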